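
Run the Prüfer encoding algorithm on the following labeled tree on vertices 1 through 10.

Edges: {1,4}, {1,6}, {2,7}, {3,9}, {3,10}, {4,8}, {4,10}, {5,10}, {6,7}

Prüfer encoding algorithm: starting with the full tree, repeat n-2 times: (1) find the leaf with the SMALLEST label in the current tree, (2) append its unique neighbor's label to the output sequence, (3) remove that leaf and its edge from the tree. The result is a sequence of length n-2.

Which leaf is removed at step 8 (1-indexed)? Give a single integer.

Answer: 9

Derivation:
Step 1: current leaves = {2,5,8,9}. Remove leaf 2 (neighbor: 7).
Step 2: current leaves = {5,7,8,9}. Remove leaf 5 (neighbor: 10).
Step 3: current leaves = {7,8,9}. Remove leaf 7 (neighbor: 6).
Step 4: current leaves = {6,8,9}. Remove leaf 6 (neighbor: 1).
Step 5: current leaves = {1,8,9}. Remove leaf 1 (neighbor: 4).
Step 6: current leaves = {8,9}. Remove leaf 8 (neighbor: 4).
Step 7: current leaves = {4,9}. Remove leaf 4 (neighbor: 10).
Step 8: current leaves = {9,10}. Remove leaf 9 (neighbor: 3).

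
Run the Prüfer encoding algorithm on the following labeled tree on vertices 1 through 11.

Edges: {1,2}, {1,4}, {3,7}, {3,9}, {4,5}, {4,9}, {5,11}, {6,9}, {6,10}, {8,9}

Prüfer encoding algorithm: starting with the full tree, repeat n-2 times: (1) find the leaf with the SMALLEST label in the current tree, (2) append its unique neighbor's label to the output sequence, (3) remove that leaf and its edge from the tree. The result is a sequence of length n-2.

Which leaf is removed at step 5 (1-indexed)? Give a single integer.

Step 1: current leaves = {2,7,8,10,11}. Remove leaf 2 (neighbor: 1).
Step 2: current leaves = {1,7,8,10,11}. Remove leaf 1 (neighbor: 4).
Step 3: current leaves = {7,8,10,11}. Remove leaf 7 (neighbor: 3).
Step 4: current leaves = {3,8,10,11}. Remove leaf 3 (neighbor: 9).
Step 5: current leaves = {8,10,11}. Remove leaf 8 (neighbor: 9).

Answer: 8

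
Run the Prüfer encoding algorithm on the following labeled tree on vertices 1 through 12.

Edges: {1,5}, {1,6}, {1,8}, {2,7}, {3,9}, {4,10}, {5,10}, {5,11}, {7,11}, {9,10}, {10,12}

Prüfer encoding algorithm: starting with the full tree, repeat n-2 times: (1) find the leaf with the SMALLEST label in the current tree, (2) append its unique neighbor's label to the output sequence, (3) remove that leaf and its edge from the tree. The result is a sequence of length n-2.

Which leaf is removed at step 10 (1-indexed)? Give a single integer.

Answer: 5

Derivation:
Step 1: current leaves = {2,3,4,6,8,12}. Remove leaf 2 (neighbor: 7).
Step 2: current leaves = {3,4,6,7,8,12}. Remove leaf 3 (neighbor: 9).
Step 3: current leaves = {4,6,7,8,9,12}. Remove leaf 4 (neighbor: 10).
Step 4: current leaves = {6,7,8,9,12}. Remove leaf 6 (neighbor: 1).
Step 5: current leaves = {7,8,9,12}. Remove leaf 7 (neighbor: 11).
Step 6: current leaves = {8,9,11,12}. Remove leaf 8 (neighbor: 1).
Step 7: current leaves = {1,9,11,12}. Remove leaf 1 (neighbor: 5).
Step 8: current leaves = {9,11,12}. Remove leaf 9 (neighbor: 10).
Step 9: current leaves = {11,12}. Remove leaf 11 (neighbor: 5).
Step 10: current leaves = {5,12}. Remove leaf 5 (neighbor: 10).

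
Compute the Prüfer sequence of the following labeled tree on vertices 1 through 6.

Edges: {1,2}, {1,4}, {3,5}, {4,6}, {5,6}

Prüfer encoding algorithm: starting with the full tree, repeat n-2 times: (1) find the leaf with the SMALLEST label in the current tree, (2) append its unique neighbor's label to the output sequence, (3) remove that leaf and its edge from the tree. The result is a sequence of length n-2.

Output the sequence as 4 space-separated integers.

Step 1: leaves = {2,3}. Remove smallest leaf 2, emit neighbor 1.
Step 2: leaves = {1,3}. Remove smallest leaf 1, emit neighbor 4.
Step 3: leaves = {3,4}. Remove smallest leaf 3, emit neighbor 5.
Step 4: leaves = {4,5}. Remove smallest leaf 4, emit neighbor 6.
Done: 2 vertices remain (5, 6). Sequence = [1 4 5 6]

Answer: 1 4 5 6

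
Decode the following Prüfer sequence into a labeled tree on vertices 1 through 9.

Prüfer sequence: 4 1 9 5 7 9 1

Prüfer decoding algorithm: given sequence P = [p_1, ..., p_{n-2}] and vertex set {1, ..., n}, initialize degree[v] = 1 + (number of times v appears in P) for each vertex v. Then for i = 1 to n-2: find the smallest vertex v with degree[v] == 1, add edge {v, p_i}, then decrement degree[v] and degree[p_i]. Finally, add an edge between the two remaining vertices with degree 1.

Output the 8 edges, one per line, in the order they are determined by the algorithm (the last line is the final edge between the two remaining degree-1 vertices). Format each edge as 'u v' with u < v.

Initial degrees: {1:3, 2:1, 3:1, 4:2, 5:2, 6:1, 7:2, 8:1, 9:3}
Step 1: smallest deg-1 vertex = 2, p_1 = 4. Add edge {2,4}. Now deg[2]=0, deg[4]=1.
Step 2: smallest deg-1 vertex = 3, p_2 = 1. Add edge {1,3}. Now deg[3]=0, deg[1]=2.
Step 3: smallest deg-1 vertex = 4, p_3 = 9. Add edge {4,9}. Now deg[4]=0, deg[9]=2.
Step 4: smallest deg-1 vertex = 6, p_4 = 5. Add edge {5,6}. Now deg[6]=0, deg[5]=1.
Step 5: smallest deg-1 vertex = 5, p_5 = 7. Add edge {5,7}. Now deg[5]=0, deg[7]=1.
Step 6: smallest deg-1 vertex = 7, p_6 = 9. Add edge {7,9}. Now deg[7]=0, deg[9]=1.
Step 7: smallest deg-1 vertex = 8, p_7 = 1. Add edge {1,8}. Now deg[8]=0, deg[1]=1.
Final: two remaining deg-1 vertices are 1, 9. Add edge {1,9}.

Answer: 2 4
1 3
4 9
5 6
5 7
7 9
1 8
1 9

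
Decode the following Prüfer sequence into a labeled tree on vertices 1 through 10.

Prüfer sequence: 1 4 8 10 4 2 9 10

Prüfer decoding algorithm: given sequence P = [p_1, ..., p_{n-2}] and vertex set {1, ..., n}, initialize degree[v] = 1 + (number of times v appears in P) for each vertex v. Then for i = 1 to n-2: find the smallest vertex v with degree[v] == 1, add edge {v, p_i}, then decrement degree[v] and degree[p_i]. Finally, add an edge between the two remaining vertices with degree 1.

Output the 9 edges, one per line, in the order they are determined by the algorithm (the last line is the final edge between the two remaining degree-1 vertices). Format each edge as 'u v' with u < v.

Answer: 1 3
1 4
5 8
6 10
4 7
2 4
2 9
8 10
9 10

Derivation:
Initial degrees: {1:2, 2:2, 3:1, 4:3, 5:1, 6:1, 7:1, 8:2, 9:2, 10:3}
Step 1: smallest deg-1 vertex = 3, p_1 = 1. Add edge {1,3}. Now deg[3]=0, deg[1]=1.
Step 2: smallest deg-1 vertex = 1, p_2 = 4. Add edge {1,4}. Now deg[1]=0, deg[4]=2.
Step 3: smallest deg-1 vertex = 5, p_3 = 8. Add edge {5,8}. Now deg[5]=0, deg[8]=1.
Step 4: smallest deg-1 vertex = 6, p_4 = 10. Add edge {6,10}. Now deg[6]=0, deg[10]=2.
Step 5: smallest deg-1 vertex = 7, p_5 = 4. Add edge {4,7}. Now deg[7]=0, deg[4]=1.
Step 6: smallest deg-1 vertex = 4, p_6 = 2. Add edge {2,4}. Now deg[4]=0, deg[2]=1.
Step 7: smallest deg-1 vertex = 2, p_7 = 9. Add edge {2,9}. Now deg[2]=0, deg[9]=1.
Step 8: smallest deg-1 vertex = 8, p_8 = 10. Add edge {8,10}. Now deg[8]=0, deg[10]=1.
Final: two remaining deg-1 vertices are 9, 10. Add edge {9,10}.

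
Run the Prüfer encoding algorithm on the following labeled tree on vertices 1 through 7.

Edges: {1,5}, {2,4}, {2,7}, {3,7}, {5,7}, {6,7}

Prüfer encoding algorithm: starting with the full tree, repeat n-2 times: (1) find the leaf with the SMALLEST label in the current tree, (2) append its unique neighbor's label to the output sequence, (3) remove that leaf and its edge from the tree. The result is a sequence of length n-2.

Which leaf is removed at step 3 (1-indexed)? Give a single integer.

Answer: 4

Derivation:
Step 1: current leaves = {1,3,4,6}. Remove leaf 1 (neighbor: 5).
Step 2: current leaves = {3,4,5,6}. Remove leaf 3 (neighbor: 7).
Step 3: current leaves = {4,5,6}. Remove leaf 4 (neighbor: 2).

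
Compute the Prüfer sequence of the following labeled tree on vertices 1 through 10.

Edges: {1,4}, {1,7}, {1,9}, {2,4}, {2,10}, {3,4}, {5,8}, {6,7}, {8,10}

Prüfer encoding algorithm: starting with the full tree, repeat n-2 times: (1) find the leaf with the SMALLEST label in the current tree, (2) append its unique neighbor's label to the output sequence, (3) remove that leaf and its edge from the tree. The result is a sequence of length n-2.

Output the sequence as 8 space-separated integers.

Step 1: leaves = {3,5,6,9}. Remove smallest leaf 3, emit neighbor 4.
Step 2: leaves = {5,6,9}. Remove smallest leaf 5, emit neighbor 8.
Step 3: leaves = {6,8,9}. Remove smallest leaf 6, emit neighbor 7.
Step 4: leaves = {7,8,9}. Remove smallest leaf 7, emit neighbor 1.
Step 5: leaves = {8,9}. Remove smallest leaf 8, emit neighbor 10.
Step 6: leaves = {9,10}. Remove smallest leaf 9, emit neighbor 1.
Step 7: leaves = {1,10}. Remove smallest leaf 1, emit neighbor 4.
Step 8: leaves = {4,10}. Remove smallest leaf 4, emit neighbor 2.
Done: 2 vertices remain (2, 10). Sequence = [4 8 7 1 10 1 4 2]

Answer: 4 8 7 1 10 1 4 2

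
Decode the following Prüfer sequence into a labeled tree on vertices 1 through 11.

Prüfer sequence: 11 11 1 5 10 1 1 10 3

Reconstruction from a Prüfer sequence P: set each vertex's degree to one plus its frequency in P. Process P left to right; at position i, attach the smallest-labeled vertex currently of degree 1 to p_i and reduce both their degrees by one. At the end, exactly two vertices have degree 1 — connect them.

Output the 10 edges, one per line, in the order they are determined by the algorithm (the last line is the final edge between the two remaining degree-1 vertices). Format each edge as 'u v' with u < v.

Initial degrees: {1:4, 2:1, 3:2, 4:1, 5:2, 6:1, 7:1, 8:1, 9:1, 10:3, 11:3}
Step 1: smallest deg-1 vertex = 2, p_1 = 11. Add edge {2,11}. Now deg[2]=0, deg[11]=2.
Step 2: smallest deg-1 vertex = 4, p_2 = 11. Add edge {4,11}. Now deg[4]=0, deg[11]=1.
Step 3: smallest deg-1 vertex = 6, p_3 = 1. Add edge {1,6}. Now deg[6]=0, deg[1]=3.
Step 4: smallest deg-1 vertex = 7, p_4 = 5. Add edge {5,7}. Now deg[7]=0, deg[5]=1.
Step 5: smallest deg-1 vertex = 5, p_5 = 10. Add edge {5,10}. Now deg[5]=0, deg[10]=2.
Step 6: smallest deg-1 vertex = 8, p_6 = 1. Add edge {1,8}. Now deg[8]=0, deg[1]=2.
Step 7: smallest deg-1 vertex = 9, p_7 = 1. Add edge {1,9}. Now deg[9]=0, deg[1]=1.
Step 8: smallest deg-1 vertex = 1, p_8 = 10. Add edge {1,10}. Now deg[1]=0, deg[10]=1.
Step 9: smallest deg-1 vertex = 10, p_9 = 3. Add edge {3,10}. Now deg[10]=0, deg[3]=1.
Final: two remaining deg-1 vertices are 3, 11. Add edge {3,11}.

Answer: 2 11
4 11
1 6
5 7
5 10
1 8
1 9
1 10
3 10
3 11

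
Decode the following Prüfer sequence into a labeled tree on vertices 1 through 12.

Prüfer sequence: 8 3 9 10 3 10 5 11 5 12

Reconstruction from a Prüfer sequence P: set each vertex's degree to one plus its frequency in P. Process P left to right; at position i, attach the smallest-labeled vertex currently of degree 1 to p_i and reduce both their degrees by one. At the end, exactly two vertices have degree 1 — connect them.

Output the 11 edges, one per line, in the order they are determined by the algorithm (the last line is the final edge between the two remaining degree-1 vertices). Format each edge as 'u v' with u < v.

Initial degrees: {1:1, 2:1, 3:3, 4:1, 5:3, 6:1, 7:1, 8:2, 9:2, 10:3, 11:2, 12:2}
Step 1: smallest deg-1 vertex = 1, p_1 = 8. Add edge {1,8}. Now deg[1]=0, deg[8]=1.
Step 2: smallest deg-1 vertex = 2, p_2 = 3. Add edge {2,3}. Now deg[2]=0, deg[3]=2.
Step 3: smallest deg-1 vertex = 4, p_3 = 9. Add edge {4,9}. Now deg[4]=0, deg[9]=1.
Step 4: smallest deg-1 vertex = 6, p_4 = 10. Add edge {6,10}. Now deg[6]=0, deg[10]=2.
Step 5: smallest deg-1 vertex = 7, p_5 = 3. Add edge {3,7}. Now deg[7]=0, deg[3]=1.
Step 6: smallest deg-1 vertex = 3, p_6 = 10. Add edge {3,10}. Now deg[3]=0, deg[10]=1.
Step 7: smallest deg-1 vertex = 8, p_7 = 5. Add edge {5,8}. Now deg[8]=0, deg[5]=2.
Step 8: smallest deg-1 vertex = 9, p_8 = 11. Add edge {9,11}. Now deg[9]=0, deg[11]=1.
Step 9: smallest deg-1 vertex = 10, p_9 = 5. Add edge {5,10}. Now deg[10]=0, deg[5]=1.
Step 10: smallest deg-1 vertex = 5, p_10 = 12. Add edge {5,12}. Now deg[5]=0, deg[12]=1.
Final: two remaining deg-1 vertices are 11, 12. Add edge {11,12}.

Answer: 1 8
2 3
4 9
6 10
3 7
3 10
5 8
9 11
5 10
5 12
11 12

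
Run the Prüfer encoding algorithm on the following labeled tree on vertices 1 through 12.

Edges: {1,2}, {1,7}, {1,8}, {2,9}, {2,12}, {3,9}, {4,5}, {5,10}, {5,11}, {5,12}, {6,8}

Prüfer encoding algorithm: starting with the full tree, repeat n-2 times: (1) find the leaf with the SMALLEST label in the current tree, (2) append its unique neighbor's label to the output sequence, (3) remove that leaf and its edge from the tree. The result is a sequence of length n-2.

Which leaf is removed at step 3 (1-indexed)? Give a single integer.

Step 1: current leaves = {3,4,6,7,10,11}. Remove leaf 3 (neighbor: 9).
Step 2: current leaves = {4,6,7,9,10,11}. Remove leaf 4 (neighbor: 5).
Step 3: current leaves = {6,7,9,10,11}. Remove leaf 6 (neighbor: 8).

Answer: 6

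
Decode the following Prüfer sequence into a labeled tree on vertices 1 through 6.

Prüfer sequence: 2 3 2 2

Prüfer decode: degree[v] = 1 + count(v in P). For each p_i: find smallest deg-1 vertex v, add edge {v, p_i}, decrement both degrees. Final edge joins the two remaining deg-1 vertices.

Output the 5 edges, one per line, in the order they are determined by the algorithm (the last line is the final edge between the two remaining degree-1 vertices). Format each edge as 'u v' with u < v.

Initial degrees: {1:1, 2:4, 3:2, 4:1, 5:1, 6:1}
Step 1: smallest deg-1 vertex = 1, p_1 = 2. Add edge {1,2}. Now deg[1]=0, deg[2]=3.
Step 2: smallest deg-1 vertex = 4, p_2 = 3. Add edge {3,4}. Now deg[4]=0, deg[3]=1.
Step 3: smallest deg-1 vertex = 3, p_3 = 2. Add edge {2,3}. Now deg[3]=0, deg[2]=2.
Step 4: smallest deg-1 vertex = 5, p_4 = 2. Add edge {2,5}. Now deg[5]=0, deg[2]=1.
Final: two remaining deg-1 vertices are 2, 6. Add edge {2,6}.

Answer: 1 2
3 4
2 3
2 5
2 6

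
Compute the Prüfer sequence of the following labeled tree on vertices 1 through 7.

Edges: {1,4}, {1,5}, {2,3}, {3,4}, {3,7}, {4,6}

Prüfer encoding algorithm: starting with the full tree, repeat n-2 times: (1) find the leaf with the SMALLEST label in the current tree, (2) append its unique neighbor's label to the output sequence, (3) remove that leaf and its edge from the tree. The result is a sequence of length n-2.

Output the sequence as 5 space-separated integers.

Answer: 3 1 4 4 3

Derivation:
Step 1: leaves = {2,5,6,7}. Remove smallest leaf 2, emit neighbor 3.
Step 2: leaves = {5,6,7}. Remove smallest leaf 5, emit neighbor 1.
Step 3: leaves = {1,6,7}. Remove smallest leaf 1, emit neighbor 4.
Step 4: leaves = {6,7}. Remove smallest leaf 6, emit neighbor 4.
Step 5: leaves = {4,7}. Remove smallest leaf 4, emit neighbor 3.
Done: 2 vertices remain (3, 7). Sequence = [3 1 4 4 3]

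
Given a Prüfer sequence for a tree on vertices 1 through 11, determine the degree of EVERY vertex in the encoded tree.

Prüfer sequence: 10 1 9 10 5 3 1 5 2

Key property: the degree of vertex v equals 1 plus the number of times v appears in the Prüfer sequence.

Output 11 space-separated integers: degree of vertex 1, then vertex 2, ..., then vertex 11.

Answer: 3 2 2 1 3 1 1 1 2 3 1

Derivation:
p_1 = 10: count[10] becomes 1
p_2 = 1: count[1] becomes 1
p_3 = 9: count[9] becomes 1
p_4 = 10: count[10] becomes 2
p_5 = 5: count[5] becomes 1
p_6 = 3: count[3] becomes 1
p_7 = 1: count[1] becomes 2
p_8 = 5: count[5] becomes 2
p_9 = 2: count[2] becomes 1
Degrees (1 + count): deg[1]=1+2=3, deg[2]=1+1=2, deg[3]=1+1=2, deg[4]=1+0=1, deg[5]=1+2=3, deg[6]=1+0=1, deg[7]=1+0=1, deg[8]=1+0=1, deg[9]=1+1=2, deg[10]=1+2=3, deg[11]=1+0=1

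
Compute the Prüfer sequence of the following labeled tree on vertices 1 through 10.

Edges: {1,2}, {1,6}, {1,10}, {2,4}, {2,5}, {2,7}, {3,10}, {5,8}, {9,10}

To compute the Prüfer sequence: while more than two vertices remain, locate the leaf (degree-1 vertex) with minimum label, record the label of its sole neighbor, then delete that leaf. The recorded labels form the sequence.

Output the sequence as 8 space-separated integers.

Answer: 10 2 1 2 5 2 1 10

Derivation:
Step 1: leaves = {3,4,6,7,8,9}. Remove smallest leaf 3, emit neighbor 10.
Step 2: leaves = {4,6,7,8,9}. Remove smallest leaf 4, emit neighbor 2.
Step 3: leaves = {6,7,8,9}. Remove smallest leaf 6, emit neighbor 1.
Step 4: leaves = {7,8,9}. Remove smallest leaf 7, emit neighbor 2.
Step 5: leaves = {8,9}. Remove smallest leaf 8, emit neighbor 5.
Step 6: leaves = {5,9}. Remove smallest leaf 5, emit neighbor 2.
Step 7: leaves = {2,9}. Remove smallest leaf 2, emit neighbor 1.
Step 8: leaves = {1,9}. Remove smallest leaf 1, emit neighbor 10.
Done: 2 vertices remain (9, 10). Sequence = [10 2 1 2 5 2 1 10]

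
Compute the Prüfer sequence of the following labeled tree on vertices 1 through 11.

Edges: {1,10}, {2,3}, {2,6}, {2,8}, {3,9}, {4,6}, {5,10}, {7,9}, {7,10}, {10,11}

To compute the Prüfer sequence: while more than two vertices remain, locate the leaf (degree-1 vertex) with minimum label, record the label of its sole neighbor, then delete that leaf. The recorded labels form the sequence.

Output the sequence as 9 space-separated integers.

Answer: 10 6 10 2 2 3 9 7 10

Derivation:
Step 1: leaves = {1,4,5,8,11}. Remove smallest leaf 1, emit neighbor 10.
Step 2: leaves = {4,5,8,11}. Remove smallest leaf 4, emit neighbor 6.
Step 3: leaves = {5,6,8,11}. Remove smallest leaf 5, emit neighbor 10.
Step 4: leaves = {6,8,11}. Remove smallest leaf 6, emit neighbor 2.
Step 5: leaves = {8,11}. Remove smallest leaf 8, emit neighbor 2.
Step 6: leaves = {2,11}. Remove smallest leaf 2, emit neighbor 3.
Step 7: leaves = {3,11}. Remove smallest leaf 3, emit neighbor 9.
Step 8: leaves = {9,11}. Remove smallest leaf 9, emit neighbor 7.
Step 9: leaves = {7,11}. Remove smallest leaf 7, emit neighbor 10.
Done: 2 vertices remain (10, 11). Sequence = [10 6 10 2 2 3 9 7 10]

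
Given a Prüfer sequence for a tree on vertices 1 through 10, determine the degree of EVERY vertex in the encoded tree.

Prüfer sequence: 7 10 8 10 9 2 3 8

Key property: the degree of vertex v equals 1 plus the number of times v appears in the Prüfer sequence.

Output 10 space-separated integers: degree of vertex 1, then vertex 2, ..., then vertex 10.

Answer: 1 2 2 1 1 1 2 3 2 3

Derivation:
p_1 = 7: count[7] becomes 1
p_2 = 10: count[10] becomes 1
p_3 = 8: count[8] becomes 1
p_4 = 10: count[10] becomes 2
p_5 = 9: count[9] becomes 1
p_6 = 2: count[2] becomes 1
p_7 = 3: count[3] becomes 1
p_8 = 8: count[8] becomes 2
Degrees (1 + count): deg[1]=1+0=1, deg[2]=1+1=2, deg[3]=1+1=2, deg[4]=1+0=1, deg[5]=1+0=1, deg[6]=1+0=1, deg[7]=1+1=2, deg[8]=1+2=3, deg[9]=1+1=2, deg[10]=1+2=3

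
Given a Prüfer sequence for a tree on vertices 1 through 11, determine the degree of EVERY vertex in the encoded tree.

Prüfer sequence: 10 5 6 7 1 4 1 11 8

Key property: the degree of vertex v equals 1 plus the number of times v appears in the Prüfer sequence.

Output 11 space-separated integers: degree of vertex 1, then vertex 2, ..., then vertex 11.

p_1 = 10: count[10] becomes 1
p_2 = 5: count[5] becomes 1
p_3 = 6: count[6] becomes 1
p_4 = 7: count[7] becomes 1
p_5 = 1: count[1] becomes 1
p_6 = 4: count[4] becomes 1
p_7 = 1: count[1] becomes 2
p_8 = 11: count[11] becomes 1
p_9 = 8: count[8] becomes 1
Degrees (1 + count): deg[1]=1+2=3, deg[2]=1+0=1, deg[3]=1+0=1, deg[4]=1+1=2, deg[5]=1+1=2, deg[6]=1+1=2, deg[7]=1+1=2, deg[8]=1+1=2, deg[9]=1+0=1, deg[10]=1+1=2, deg[11]=1+1=2

Answer: 3 1 1 2 2 2 2 2 1 2 2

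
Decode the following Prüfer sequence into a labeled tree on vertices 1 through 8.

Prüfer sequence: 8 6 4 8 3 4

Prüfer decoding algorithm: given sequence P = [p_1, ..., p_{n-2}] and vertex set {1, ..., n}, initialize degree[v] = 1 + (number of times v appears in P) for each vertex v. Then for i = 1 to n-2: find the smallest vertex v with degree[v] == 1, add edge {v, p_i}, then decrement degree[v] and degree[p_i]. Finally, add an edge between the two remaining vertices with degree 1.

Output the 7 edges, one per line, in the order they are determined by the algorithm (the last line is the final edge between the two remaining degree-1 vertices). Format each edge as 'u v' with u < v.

Initial degrees: {1:1, 2:1, 3:2, 4:3, 5:1, 6:2, 7:1, 8:3}
Step 1: smallest deg-1 vertex = 1, p_1 = 8. Add edge {1,8}. Now deg[1]=0, deg[8]=2.
Step 2: smallest deg-1 vertex = 2, p_2 = 6. Add edge {2,6}. Now deg[2]=0, deg[6]=1.
Step 3: smallest deg-1 vertex = 5, p_3 = 4. Add edge {4,5}. Now deg[5]=0, deg[4]=2.
Step 4: smallest deg-1 vertex = 6, p_4 = 8. Add edge {6,8}. Now deg[6]=0, deg[8]=1.
Step 5: smallest deg-1 vertex = 7, p_5 = 3. Add edge {3,7}. Now deg[7]=0, deg[3]=1.
Step 6: smallest deg-1 vertex = 3, p_6 = 4. Add edge {3,4}. Now deg[3]=0, deg[4]=1.
Final: two remaining deg-1 vertices are 4, 8. Add edge {4,8}.

Answer: 1 8
2 6
4 5
6 8
3 7
3 4
4 8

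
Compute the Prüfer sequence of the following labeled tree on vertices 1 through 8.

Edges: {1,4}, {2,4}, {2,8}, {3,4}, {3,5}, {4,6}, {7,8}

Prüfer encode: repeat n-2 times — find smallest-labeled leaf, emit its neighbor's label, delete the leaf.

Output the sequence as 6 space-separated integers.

Answer: 4 3 4 4 2 8

Derivation:
Step 1: leaves = {1,5,6,7}. Remove smallest leaf 1, emit neighbor 4.
Step 2: leaves = {5,6,7}. Remove smallest leaf 5, emit neighbor 3.
Step 3: leaves = {3,6,7}. Remove smallest leaf 3, emit neighbor 4.
Step 4: leaves = {6,7}. Remove smallest leaf 6, emit neighbor 4.
Step 5: leaves = {4,7}. Remove smallest leaf 4, emit neighbor 2.
Step 6: leaves = {2,7}. Remove smallest leaf 2, emit neighbor 8.
Done: 2 vertices remain (7, 8). Sequence = [4 3 4 4 2 8]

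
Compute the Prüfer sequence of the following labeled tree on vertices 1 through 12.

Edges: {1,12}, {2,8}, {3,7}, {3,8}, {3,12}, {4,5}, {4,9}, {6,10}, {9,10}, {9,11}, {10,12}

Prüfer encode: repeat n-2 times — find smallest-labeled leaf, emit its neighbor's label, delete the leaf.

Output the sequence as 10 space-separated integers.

Step 1: leaves = {1,2,5,6,7,11}. Remove smallest leaf 1, emit neighbor 12.
Step 2: leaves = {2,5,6,7,11}. Remove smallest leaf 2, emit neighbor 8.
Step 3: leaves = {5,6,7,8,11}. Remove smallest leaf 5, emit neighbor 4.
Step 4: leaves = {4,6,7,8,11}. Remove smallest leaf 4, emit neighbor 9.
Step 5: leaves = {6,7,8,11}. Remove smallest leaf 6, emit neighbor 10.
Step 6: leaves = {7,8,11}. Remove smallest leaf 7, emit neighbor 3.
Step 7: leaves = {8,11}. Remove smallest leaf 8, emit neighbor 3.
Step 8: leaves = {3,11}. Remove smallest leaf 3, emit neighbor 12.
Step 9: leaves = {11,12}. Remove smallest leaf 11, emit neighbor 9.
Step 10: leaves = {9,12}. Remove smallest leaf 9, emit neighbor 10.
Done: 2 vertices remain (10, 12). Sequence = [12 8 4 9 10 3 3 12 9 10]

Answer: 12 8 4 9 10 3 3 12 9 10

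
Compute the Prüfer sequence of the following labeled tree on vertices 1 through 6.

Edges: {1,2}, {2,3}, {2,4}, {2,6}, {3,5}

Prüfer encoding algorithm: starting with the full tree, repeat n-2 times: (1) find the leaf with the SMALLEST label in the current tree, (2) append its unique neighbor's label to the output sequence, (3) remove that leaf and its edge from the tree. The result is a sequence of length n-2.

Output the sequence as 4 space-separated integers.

Answer: 2 2 3 2

Derivation:
Step 1: leaves = {1,4,5,6}. Remove smallest leaf 1, emit neighbor 2.
Step 2: leaves = {4,5,6}. Remove smallest leaf 4, emit neighbor 2.
Step 3: leaves = {5,6}. Remove smallest leaf 5, emit neighbor 3.
Step 4: leaves = {3,6}. Remove smallest leaf 3, emit neighbor 2.
Done: 2 vertices remain (2, 6). Sequence = [2 2 3 2]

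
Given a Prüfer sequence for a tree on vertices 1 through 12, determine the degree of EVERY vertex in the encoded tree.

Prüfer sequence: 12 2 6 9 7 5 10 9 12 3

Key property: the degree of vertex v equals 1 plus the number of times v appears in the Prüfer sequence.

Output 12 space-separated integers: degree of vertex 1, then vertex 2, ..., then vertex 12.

Answer: 1 2 2 1 2 2 2 1 3 2 1 3

Derivation:
p_1 = 12: count[12] becomes 1
p_2 = 2: count[2] becomes 1
p_3 = 6: count[6] becomes 1
p_4 = 9: count[9] becomes 1
p_5 = 7: count[7] becomes 1
p_6 = 5: count[5] becomes 1
p_7 = 10: count[10] becomes 1
p_8 = 9: count[9] becomes 2
p_9 = 12: count[12] becomes 2
p_10 = 3: count[3] becomes 1
Degrees (1 + count): deg[1]=1+0=1, deg[2]=1+1=2, deg[3]=1+1=2, deg[4]=1+0=1, deg[5]=1+1=2, deg[6]=1+1=2, deg[7]=1+1=2, deg[8]=1+0=1, deg[9]=1+2=3, deg[10]=1+1=2, deg[11]=1+0=1, deg[12]=1+2=3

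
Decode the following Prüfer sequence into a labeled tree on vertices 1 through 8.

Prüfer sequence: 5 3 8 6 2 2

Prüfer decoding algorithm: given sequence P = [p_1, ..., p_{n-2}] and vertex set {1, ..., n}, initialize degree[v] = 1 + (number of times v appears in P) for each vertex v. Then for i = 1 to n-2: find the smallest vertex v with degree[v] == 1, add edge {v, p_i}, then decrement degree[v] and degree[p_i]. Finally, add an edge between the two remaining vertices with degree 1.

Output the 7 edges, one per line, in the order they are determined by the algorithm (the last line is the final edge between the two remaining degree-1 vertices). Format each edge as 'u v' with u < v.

Initial degrees: {1:1, 2:3, 3:2, 4:1, 5:2, 6:2, 7:1, 8:2}
Step 1: smallest deg-1 vertex = 1, p_1 = 5. Add edge {1,5}. Now deg[1]=0, deg[5]=1.
Step 2: smallest deg-1 vertex = 4, p_2 = 3. Add edge {3,4}. Now deg[4]=0, deg[3]=1.
Step 3: smallest deg-1 vertex = 3, p_3 = 8. Add edge {3,8}. Now deg[3]=0, deg[8]=1.
Step 4: smallest deg-1 vertex = 5, p_4 = 6. Add edge {5,6}. Now deg[5]=0, deg[6]=1.
Step 5: smallest deg-1 vertex = 6, p_5 = 2. Add edge {2,6}. Now deg[6]=0, deg[2]=2.
Step 6: smallest deg-1 vertex = 7, p_6 = 2. Add edge {2,7}. Now deg[7]=0, deg[2]=1.
Final: two remaining deg-1 vertices are 2, 8. Add edge {2,8}.

Answer: 1 5
3 4
3 8
5 6
2 6
2 7
2 8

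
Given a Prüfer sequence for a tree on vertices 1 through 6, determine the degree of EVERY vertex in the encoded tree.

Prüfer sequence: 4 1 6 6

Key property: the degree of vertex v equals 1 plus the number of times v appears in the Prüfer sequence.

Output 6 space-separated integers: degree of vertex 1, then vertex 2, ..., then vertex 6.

p_1 = 4: count[4] becomes 1
p_2 = 1: count[1] becomes 1
p_3 = 6: count[6] becomes 1
p_4 = 6: count[6] becomes 2
Degrees (1 + count): deg[1]=1+1=2, deg[2]=1+0=1, deg[3]=1+0=1, deg[4]=1+1=2, deg[5]=1+0=1, deg[6]=1+2=3

Answer: 2 1 1 2 1 3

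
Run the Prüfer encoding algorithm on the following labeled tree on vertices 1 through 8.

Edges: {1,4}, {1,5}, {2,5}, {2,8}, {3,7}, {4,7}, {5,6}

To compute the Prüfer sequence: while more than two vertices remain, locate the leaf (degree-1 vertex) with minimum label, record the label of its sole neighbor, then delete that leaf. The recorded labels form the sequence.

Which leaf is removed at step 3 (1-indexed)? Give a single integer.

Answer: 7

Derivation:
Step 1: current leaves = {3,6,8}. Remove leaf 3 (neighbor: 7).
Step 2: current leaves = {6,7,8}. Remove leaf 6 (neighbor: 5).
Step 3: current leaves = {7,8}. Remove leaf 7 (neighbor: 4).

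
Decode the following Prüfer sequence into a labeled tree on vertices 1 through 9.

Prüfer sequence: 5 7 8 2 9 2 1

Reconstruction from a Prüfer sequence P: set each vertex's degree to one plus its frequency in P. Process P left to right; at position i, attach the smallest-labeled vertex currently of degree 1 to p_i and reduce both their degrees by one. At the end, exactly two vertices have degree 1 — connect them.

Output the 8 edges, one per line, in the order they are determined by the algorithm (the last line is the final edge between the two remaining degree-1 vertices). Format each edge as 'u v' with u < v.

Initial degrees: {1:2, 2:3, 3:1, 4:1, 5:2, 6:1, 7:2, 8:2, 9:2}
Step 1: smallest deg-1 vertex = 3, p_1 = 5. Add edge {3,5}. Now deg[3]=0, deg[5]=1.
Step 2: smallest deg-1 vertex = 4, p_2 = 7. Add edge {4,7}. Now deg[4]=0, deg[7]=1.
Step 3: smallest deg-1 vertex = 5, p_3 = 8. Add edge {5,8}. Now deg[5]=0, deg[8]=1.
Step 4: smallest deg-1 vertex = 6, p_4 = 2. Add edge {2,6}. Now deg[6]=0, deg[2]=2.
Step 5: smallest deg-1 vertex = 7, p_5 = 9. Add edge {7,9}. Now deg[7]=0, deg[9]=1.
Step 6: smallest deg-1 vertex = 8, p_6 = 2. Add edge {2,8}. Now deg[8]=0, deg[2]=1.
Step 7: smallest deg-1 vertex = 2, p_7 = 1. Add edge {1,2}. Now deg[2]=0, deg[1]=1.
Final: two remaining deg-1 vertices are 1, 9. Add edge {1,9}.

Answer: 3 5
4 7
5 8
2 6
7 9
2 8
1 2
1 9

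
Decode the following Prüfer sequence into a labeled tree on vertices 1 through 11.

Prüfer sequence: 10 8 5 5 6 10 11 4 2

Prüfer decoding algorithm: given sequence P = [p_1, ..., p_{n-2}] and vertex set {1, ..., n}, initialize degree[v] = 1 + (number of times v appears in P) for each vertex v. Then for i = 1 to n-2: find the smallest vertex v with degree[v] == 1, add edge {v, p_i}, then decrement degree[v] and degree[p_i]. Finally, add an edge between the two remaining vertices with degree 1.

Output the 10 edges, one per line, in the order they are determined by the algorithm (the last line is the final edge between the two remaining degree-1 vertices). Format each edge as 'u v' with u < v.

Answer: 1 10
3 8
5 7
5 8
5 6
6 10
9 11
4 10
2 4
2 11

Derivation:
Initial degrees: {1:1, 2:2, 3:1, 4:2, 5:3, 6:2, 7:1, 8:2, 9:1, 10:3, 11:2}
Step 1: smallest deg-1 vertex = 1, p_1 = 10. Add edge {1,10}. Now deg[1]=0, deg[10]=2.
Step 2: smallest deg-1 vertex = 3, p_2 = 8. Add edge {3,8}. Now deg[3]=0, deg[8]=1.
Step 3: smallest deg-1 vertex = 7, p_3 = 5. Add edge {5,7}. Now deg[7]=0, deg[5]=2.
Step 4: smallest deg-1 vertex = 8, p_4 = 5. Add edge {5,8}. Now deg[8]=0, deg[5]=1.
Step 5: smallest deg-1 vertex = 5, p_5 = 6. Add edge {5,6}. Now deg[5]=0, deg[6]=1.
Step 6: smallest deg-1 vertex = 6, p_6 = 10. Add edge {6,10}. Now deg[6]=0, deg[10]=1.
Step 7: smallest deg-1 vertex = 9, p_7 = 11. Add edge {9,11}. Now deg[9]=0, deg[11]=1.
Step 8: smallest deg-1 vertex = 10, p_8 = 4. Add edge {4,10}. Now deg[10]=0, deg[4]=1.
Step 9: smallest deg-1 vertex = 4, p_9 = 2. Add edge {2,4}. Now deg[4]=0, deg[2]=1.
Final: two remaining deg-1 vertices are 2, 11. Add edge {2,11}.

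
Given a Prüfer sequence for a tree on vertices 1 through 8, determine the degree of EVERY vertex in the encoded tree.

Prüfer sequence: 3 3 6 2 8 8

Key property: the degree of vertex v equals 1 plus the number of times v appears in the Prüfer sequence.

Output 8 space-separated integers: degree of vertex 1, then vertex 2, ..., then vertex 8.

p_1 = 3: count[3] becomes 1
p_2 = 3: count[3] becomes 2
p_3 = 6: count[6] becomes 1
p_4 = 2: count[2] becomes 1
p_5 = 8: count[8] becomes 1
p_6 = 8: count[8] becomes 2
Degrees (1 + count): deg[1]=1+0=1, deg[2]=1+1=2, deg[3]=1+2=3, deg[4]=1+0=1, deg[5]=1+0=1, deg[6]=1+1=2, deg[7]=1+0=1, deg[8]=1+2=3

Answer: 1 2 3 1 1 2 1 3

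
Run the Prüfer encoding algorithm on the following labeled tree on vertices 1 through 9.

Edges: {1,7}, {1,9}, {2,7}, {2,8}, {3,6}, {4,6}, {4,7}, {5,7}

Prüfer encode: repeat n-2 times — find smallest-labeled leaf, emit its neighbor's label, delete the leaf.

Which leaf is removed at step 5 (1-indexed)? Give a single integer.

Step 1: current leaves = {3,5,8,9}. Remove leaf 3 (neighbor: 6).
Step 2: current leaves = {5,6,8,9}. Remove leaf 5 (neighbor: 7).
Step 3: current leaves = {6,8,9}. Remove leaf 6 (neighbor: 4).
Step 4: current leaves = {4,8,9}. Remove leaf 4 (neighbor: 7).
Step 5: current leaves = {8,9}. Remove leaf 8 (neighbor: 2).

Answer: 8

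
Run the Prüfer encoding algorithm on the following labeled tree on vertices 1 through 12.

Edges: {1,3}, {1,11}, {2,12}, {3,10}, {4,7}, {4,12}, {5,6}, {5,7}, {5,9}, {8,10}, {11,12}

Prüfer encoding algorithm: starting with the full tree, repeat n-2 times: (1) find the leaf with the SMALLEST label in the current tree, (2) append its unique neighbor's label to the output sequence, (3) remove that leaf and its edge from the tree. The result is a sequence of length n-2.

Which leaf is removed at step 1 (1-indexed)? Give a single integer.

Step 1: current leaves = {2,6,8,9}. Remove leaf 2 (neighbor: 12).

Answer: 2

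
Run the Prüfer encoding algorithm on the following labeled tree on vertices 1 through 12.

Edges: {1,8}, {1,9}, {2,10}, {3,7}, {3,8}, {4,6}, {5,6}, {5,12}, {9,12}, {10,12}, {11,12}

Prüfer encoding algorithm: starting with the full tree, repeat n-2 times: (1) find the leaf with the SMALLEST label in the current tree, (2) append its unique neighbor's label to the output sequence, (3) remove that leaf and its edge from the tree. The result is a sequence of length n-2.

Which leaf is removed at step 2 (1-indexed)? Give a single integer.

Step 1: current leaves = {2,4,7,11}. Remove leaf 2 (neighbor: 10).
Step 2: current leaves = {4,7,10,11}. Remove leaf 4 (neighbor: 6).

Answer: 4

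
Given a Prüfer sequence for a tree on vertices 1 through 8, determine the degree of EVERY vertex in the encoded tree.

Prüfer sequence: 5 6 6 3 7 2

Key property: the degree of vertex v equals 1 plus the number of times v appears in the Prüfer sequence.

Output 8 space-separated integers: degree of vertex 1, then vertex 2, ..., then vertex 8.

p_1 = 5: count[5] becomes 1
p_2 = 6: count[6] becomes 1
p_3 = 6: count[6] becomes 2
p_4 = 3: count[3] becomes 1
p_5 = 7: count[7] becomes 1
p_6 = 2: count[2] becomes 1
Degrees (1 + count): deg[1]=1+0=1, deg[2]=1+1=2, deg[3]=1+1=2, deg[4]=1+0=1, deg[5]=1+1=2, deg[6]=1+2=3, deg[7]=1+1=2, deg[8]=1+0=1

Answer: 1 2 2 1 2 3 2 1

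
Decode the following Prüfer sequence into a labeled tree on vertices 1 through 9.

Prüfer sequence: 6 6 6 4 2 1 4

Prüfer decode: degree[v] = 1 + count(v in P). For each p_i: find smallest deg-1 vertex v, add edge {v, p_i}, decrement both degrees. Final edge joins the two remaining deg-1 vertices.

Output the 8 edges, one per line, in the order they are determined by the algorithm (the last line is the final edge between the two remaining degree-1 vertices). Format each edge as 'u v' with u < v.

Answer: 3 6
5 6
6 7
4 6
2 8
1 2
1 4
4 9

Derivation:
Initial degrees: {1:2, 2:2, 3:1, 4:3, 5:1, 6:4, 7:1, 8:1, 9:1}
Step 1: smallest deg-1 vertex = 3, p_1 = 6. Add edge {3,6}. Now deg[3]=0, deg[6]=3.
Step 2: smallest deg-1 vertex = 5, p_2 = 6. Add edge {5,6}. Now deg[5]=0, deg[6]=2.
Step 3: smallest deg-1 vertex = 7, p_3 = 6. Add edge {6,7}. Now deg[7]=0, deg[6]=1.
Step 4: smallest deg-1 vertex = 6, p_4 = 4. Add edge {4,6}. Now deg[6]=0, deg[4]=2.
Step 5: smallest deg-1 vertex = 8, p_5 = 2. Add edge {2,8}. Now deg[8]=0, deg[2]=1.
Step 6: smallest deg-1 vertex = 2, p_6 = 1. Add edge {1,2}. Now deg[2]=0, deg[1]=1.
Step 7: smallest deg-1 vertex = 1, p_7 = 4. Add edge {1,4}. Now deg[1]=0, deg[4]=1.
Final: two remaining deg-1 vertices are 4, 9. Add edge {4,9}.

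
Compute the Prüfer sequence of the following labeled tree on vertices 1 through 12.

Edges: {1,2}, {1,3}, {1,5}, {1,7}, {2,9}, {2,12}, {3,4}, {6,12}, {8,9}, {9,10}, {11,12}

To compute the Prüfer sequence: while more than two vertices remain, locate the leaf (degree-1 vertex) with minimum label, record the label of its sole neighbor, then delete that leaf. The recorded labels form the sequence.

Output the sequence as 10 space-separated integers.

Answer: 3 1 1 12 1 2 9 9 2 12

Derivation:
Step 1: leaves = {4,5,6,7,8,10,11}. Remove smallest leaf 4, emit neighbor 3.
Step 2: leaves = {3,5,6,7,8,10,11}. Remove smallest leaf 3, emit neighbor 1.
Step 3: leaves = {5,6,7,8,10,11}. Remove smallest leaf 5, emit neighbor 1.
Step 4: leaves = {6,7,8,10,11}. Remove smallest leaf 6, emit neighbor 12.
Step 5: leaves = {7,8,10,11}. Remove smallest leaf 7, emit neighbor 1.
Step 6: leaves = {1,8,10,11}. Remove smallest leaf 1, emit neighbor 2.
Step 7: leaves = {8,10,11}. Remove smallest leaf 8, emit neighbor 9.
Step 8: leaves = {10,11}. Remove smallest leaf 10, emit neighbor 9.
Step 9: leaves = {9,11}. Remove smallest leaf 9, emit neighbor 2.
Step 10: leaves = {2,11}. Remove smallest leaf 2, emit neighbor 12.
Done: 2 vertices remain (11, 12). Sequence = [3 1 1 12 1 2 9 9 2 12]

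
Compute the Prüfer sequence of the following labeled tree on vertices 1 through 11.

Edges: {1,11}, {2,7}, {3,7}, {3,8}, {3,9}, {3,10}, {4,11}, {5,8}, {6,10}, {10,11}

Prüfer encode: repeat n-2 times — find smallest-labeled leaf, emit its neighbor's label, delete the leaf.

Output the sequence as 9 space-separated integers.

Answer: 11 7 11 8 10 3 3 3 10

Derivation:
Step 1: leaves = {1,2,4,5,6,9}. Remove smallest leaf 1, emit neighbor 11.
Step 2: leaves = {2,4,5,6,9}. Remove smallest leaf 2, emit neighbor 7.
Step 3: leaves = {4,5,6,7,9}. Remove smallest leaf 4, emit neighbor 11.
Step 4: leaves = {5,6,7,9,11}. Remove smallest leaf 5, emit neighbor 8.
Step 5: leaves = {6,7,8,9,11}. Remove smallest leaf 6, emit neighbor 10.
Step 6: leaves = {7,8,9,11}. Remove smallest leaf 7, emit neighbor 3.
Step 7: leaves = {8,9,11}. Remove smallest leaf 8, emit neighbor 3.
Step 8: leaves = {9,11}. Remove smallest leaf 9, emit neighbor 3.
Step 9: leaves = {3,11}. Remove smallest leaf 3, emit neighbor 10.
Done: 2 vertices remain (10, 11). Sequence = [11 7 11 8 10 3 3 3 10]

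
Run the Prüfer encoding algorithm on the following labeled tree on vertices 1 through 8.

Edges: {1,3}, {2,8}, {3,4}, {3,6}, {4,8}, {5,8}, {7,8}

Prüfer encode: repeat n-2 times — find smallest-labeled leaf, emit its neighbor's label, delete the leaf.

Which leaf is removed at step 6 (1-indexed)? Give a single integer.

Step 1: current leaves = {1,2,5,6,7}. Remove leaf 1 (neighbor: 3).
Step 2: current leaves = {2,5,6,7}. Remove leaf 2 (neighbor: 8).
Step 3: current leaves = {5,6,7}. Remove leaf 5 (neighbor: 8).
Step 4: current leaves = {6,7}. Remove leaf 6 (neighbor: 3).
Step 5: current leaves = {3,7}. Remove leaf 3 (neighbor: 4).
Step 6: current leaves = {4,7}. Remove leaf 4 (neighbor: 8).

Answer: 4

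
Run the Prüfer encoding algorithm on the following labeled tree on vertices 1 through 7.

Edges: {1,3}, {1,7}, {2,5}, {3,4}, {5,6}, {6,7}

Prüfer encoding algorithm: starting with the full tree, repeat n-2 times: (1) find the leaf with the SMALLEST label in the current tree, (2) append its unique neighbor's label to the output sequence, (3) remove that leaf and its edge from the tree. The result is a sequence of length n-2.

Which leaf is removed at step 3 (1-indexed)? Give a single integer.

Step 1: current leaves = {2,4}. Remove leaf 2 (neighbor: 5).
Step 2: current leaves = {4,5}. Remove leaf 4 (neighbor: 3).
Step 3: current leaves = {3,5}. Remove leaf 3 (neighbor: 1).

Answer: 3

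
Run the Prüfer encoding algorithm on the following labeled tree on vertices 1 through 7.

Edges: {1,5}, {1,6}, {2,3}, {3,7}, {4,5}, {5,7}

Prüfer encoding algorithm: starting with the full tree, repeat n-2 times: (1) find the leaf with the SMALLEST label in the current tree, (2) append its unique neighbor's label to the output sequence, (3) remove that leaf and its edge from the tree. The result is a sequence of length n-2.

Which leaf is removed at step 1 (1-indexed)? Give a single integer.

Step 1: current leaves = {2,4,6}. Remove leaf 2 (neighbor: 3).

Answer: 2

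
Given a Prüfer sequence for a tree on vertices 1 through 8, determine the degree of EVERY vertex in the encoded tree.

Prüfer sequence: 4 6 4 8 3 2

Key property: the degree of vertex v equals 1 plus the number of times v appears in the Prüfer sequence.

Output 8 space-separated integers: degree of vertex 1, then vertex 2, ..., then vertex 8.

p_1 = 4: count[4] becomes 1
p_2 = 6: count[6] becomes 1
p_3 = 4: count[4] becomes 2
p_4 = 8: count[8] becomes 1
p_5 = 3: count[3] becomes 1
p_6 = 2: count[2] becomes 1
Degrees (1 + count): deg[1]=1+0=1, deg[2]=1+1=2, deg[3]=1+1=2, deg[4]=1+2=3, deg[5]=1+0=1, deg[6]=1+1=2, deg[7]=1+0=1, deg[8]=1+1=2

Answer: 1 2 2 3 1 2 1 2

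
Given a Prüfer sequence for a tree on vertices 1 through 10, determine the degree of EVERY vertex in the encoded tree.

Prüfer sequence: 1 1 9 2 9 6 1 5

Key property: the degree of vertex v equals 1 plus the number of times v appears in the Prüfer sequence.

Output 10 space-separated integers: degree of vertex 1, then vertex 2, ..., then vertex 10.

p_1 = 1: count[1] becomes 1
p_2 = 1: count[1] becomes 2
p_3 = 9: count[9] becomes 1
p_4 = 2: count[2] becomes 1
p_5 = 9: count[9] becomes 2
p_6 = 6: count[6] becomes 1
p_7 = 1: count[1] becomes 3
p_8 = 5: count[5] becomes 1
Degrees (1 + count): deg[1]=1+3=4, deg[2]=1+1=2, deg[3]=1+0=1, deg[4]=1+0=1, deg[5]=1+1=2, deg[6]=1+1=2, deg[7]=1+0=1, deg[8]=1+0=1, deg[9]=1+2=3, deg[10]=1+0=1

Answer: 4 2 1 1 2 2 1 1 3 1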